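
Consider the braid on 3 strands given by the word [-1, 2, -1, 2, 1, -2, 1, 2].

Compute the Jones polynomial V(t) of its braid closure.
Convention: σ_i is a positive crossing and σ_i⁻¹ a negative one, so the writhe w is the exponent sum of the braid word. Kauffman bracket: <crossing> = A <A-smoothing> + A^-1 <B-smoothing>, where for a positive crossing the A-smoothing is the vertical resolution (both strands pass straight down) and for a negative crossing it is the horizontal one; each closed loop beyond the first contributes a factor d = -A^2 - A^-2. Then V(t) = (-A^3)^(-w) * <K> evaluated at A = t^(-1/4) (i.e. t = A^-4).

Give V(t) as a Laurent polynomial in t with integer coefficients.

-t^5 + t^4 - t^3 + 2*t^2 - t + 2 - t^-1

Derivation:
Braid: s1^-1 s2 s1^-1 s2 s1 s2^-1 s1 s2 on 3 strands, 8 crossings.
Writhe w = (#positive) - (#negative) = 5 - 3 = 2.
Computing the Kauffman bracket via state sum. There are 2^8 = 256 states.
Smooth each crossing (0=||, 1=⌣⌢); contribution A^(Σ sign_k(1-2s_k)) * d^(L-1).
Tabulate the states by total A-exponent and number of loops L (A-exp: L × count):
  A^8: L=2 ×1
  A^6: L=1 ×3, L=3 ×5
  A^4: L=2 ×22, L=4 ×6
  A^2: L=1 ×18, L=3 ×37, L=5 ×1
  A^0: L=2 ×58, L=4 ×12
  A^-2: L=1 ×24, L=3 ×31, L=5 ×1
  A^-4: L=2 ×23, L=4 ×5
  A^-6: L=3 ×8
  A^-8: L=4 ×1
Each group contributes A^e * Σ count * d^(L-1):
Powers of d = -A^2 - A^-2: d^2 = A^4 + 2 + A^-4; d^3 = -A^6 - 3*A^2 - 3*A^-2 - A^-6; d^4 = A^8 + 4*A^4 + 6 + 4*A^-4 + A^-8.
  A^8 * (d) = -A^10 - A^6
  A^6 * (3 + 5*d^2) = 5*A^10 + 13*A^6 + 5*A^2
  A^4 * (22*d + 6*d^3) = -6*A^10 - 40*A^6 - 40*A^2 - 6*A^-2
  A^2 * (18 + 37*d^2 + d^4) = A^10 + 41*A^6 + 98*A^2 + 41*A^-2 + A^-6
  A^0 * (58*d + 12*d^3) = -12*A^6 - 94*A^2 - 94*A^-2 - 12*A^-6
  A^-2 * (24 + 31*d^2 + d^4) = A^6 + 35*A^2 + 92*A^-2 + 35*A^-6 + A^-10
  A^-4 * (23*d + 5*d^3) = -5*A^2 - 38*A^-2 - 38*A^-6 - 5*A^-10
  A^-6 * (8*d^2) = 8*A^-2 + 16*A^-6 + 8*A^-10
  A^-8 * (d^3) = -A^-2 - 3*A^-6 - 3*A^-10 - A^-14
Summing the groups: <K> = -A^10 + 2*A^6 - A^2 + 2*A^-2 - A^-6 + A^-10 - A^-14
Normalise by the writhe: (-A^3)^(-w) = (-A^3)^(-2) = A^-6, so f(A) = A^-6 * <K> = -A^4 + 2 - A^-4 + 2*A^-8 - A^-12 + A^-16 - A^-20.
Substitute A = t^(-1/4), i.e. A^e → t^(-e/4): V(t) = -t^5 + t^4 - t^3 + 2*t^2 - t + 2 - t^-1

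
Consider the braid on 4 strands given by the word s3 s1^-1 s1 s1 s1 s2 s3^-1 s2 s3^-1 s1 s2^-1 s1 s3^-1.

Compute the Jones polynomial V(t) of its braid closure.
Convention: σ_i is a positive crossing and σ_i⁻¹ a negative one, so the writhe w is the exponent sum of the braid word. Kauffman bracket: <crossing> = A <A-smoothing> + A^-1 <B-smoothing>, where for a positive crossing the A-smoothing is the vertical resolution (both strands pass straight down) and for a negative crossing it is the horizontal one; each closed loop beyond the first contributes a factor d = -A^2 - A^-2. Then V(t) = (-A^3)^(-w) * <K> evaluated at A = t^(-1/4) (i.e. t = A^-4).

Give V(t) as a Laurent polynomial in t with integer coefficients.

The presented braid s3 s1^-1 s1 s1 s1 s2 s3^-1 s2 s3^-1 s1 s2^-1 s1 s3^-1 on 4 strands reduces by inverse Markov moves (closure unchanged at each step):
  Deconjugate: the word is γ·β·γ⁻¹ with γ = s3 (prefix) and γ⁻¹ = s3^-1 (suffix); strip both.
  Deconjugate: the word is γ·β·γ⁻¹ with γ = s1^-1 (prefix) and γ⁻¹ = s1 (suffix); strip both.
Reduced to β = s1 s1 s1 s2 s3^-1 s2 s3^-1 s1 s2^-1 on 4 strands, 9 crossings.
Compute on β:
Braid: s1 s1 s1 s2 s3^-1 s2 s3^-1 s1 s2^-1 on 4 strands, 9 crossings.
Writhe w = (#positive) - (#negative) = 6 - 3 = 3.
Computing the Kauffman bracket via state sum. There are 2^9 = 512 states.
Smooth each crossing (0=||, 1=⌣⌢); contribution A^(Σ sign_k(1-2s_k)) * d^(L-1).
Tabulate the states by total A-exponent and number of loops L (A-exp: L × count):
  A^9: L=3 ×1
  A^7: L=2 ×7, L=4 ×2
  A^5: L=1 ×12, L=3 ×24
  A^3: L=2 ×66, L=4 ×18
  A^1: L=1 ×35, L=3 ×84, L=5 ×7
  A^-1: L=2 ×73, L=4 ×52, L=6 ×1
  A^-3: L=3 ×68, L=5 ×16
  A^-5: L=4 ×34, L=6 ×2
  A^-7: L=5 ×9
  A^-9: L=6 ×1
Each group contributes A^e * Σ count * d^(L-1):
Powers of d = -A^2 - A^-2: d^2 = A^4 + 2 + A^-4; d^3 = -A^6 - 3*A^2 - 3*A^-2 - A^-6; d^4 = A^8 + 4*A^4 + 6 + 4*A^-4 + A^-8; d^5 = -A^10 - 5*A^6 - 10*A^2 - 10*A^-2 - 5*A^-6 - A^-10.
  A^9 * (d^2) = A^13 + 2*A^9 + A^5
  A^7 * (7*d + 2*d^3) = -2*A^13 - 13*A^9 - 13*A^5 - 2*A
  A^5 * (12 + 24*d^2) = 24*A^9 + 60*A^5 + 24*A
  A^3 * (66*d + 18*d^3) = -18*A^9 - 120*A^5 - 120*A - 18*A^-3
  A^1 * (35 + 84*d^2 + 7*d^4) = 7*A^9 + 112*A^5 + 245*A + 112*A^-3 + 7*A^-7
  A^-1 * (73*d + 52*d^3 + d^5) = -A^9 - 57*A^5 - 239*A - 239*A^-3 - 57*A^-7 - A^-11
  A^-3 * (68*d^2 + 16*d^4) = 16*A^5 + 132*A + 232*A^-3 + 132*A^-7 + 16*A^-11
  A^-5 * (34*d^3 + 2*d^5) = -2*A^5 - 44*A - 122*A^-3 - 122*A^-7 - 44*A^-11 - 2*A^-15
  A^-7 * (9*d^4) = 9*A + 36*A^-3 + 54*A^-7 + 36*A^-11 + 9*A^-15
  A^-9 * (d^5) = -A - 5*A^-3 - 10*A^-7 - 10*A^-11 - 5*A^-15 - A^-19
Summing the groups: <K> = -A^13 + A^9 - 3*A^5 + 4*A - 4*A^-3 + 4*A^-7 - 3*A^-11 + 2*A^-15 - A^-19
Normalise by the writhe: (-A^3)^(-w) = (-A^3)^(-3) = -A^-9, so f(A) = -A^-9 * <K> = A^4 - 1 + 3*A^-4 - 4*A^-8 + 4*A^-12 - 4*A^-16 + 3*A^-20 - 2*A^-24 + A^-28.
Substitute A = t^(-1/4), i.e. A^e → t^(-e/4): V(t) = t^7 - 2*t^6 + 3*t^5 - 4*t^4 + 4*t^3 - 4*t^2 + 3*t - 1 + t^-1

Answer: t^7 - 2*t^6 + 3*t^5 - 4*t^4 + 4*t^3 - 4*t^2 + 3*t - 1 + t^-1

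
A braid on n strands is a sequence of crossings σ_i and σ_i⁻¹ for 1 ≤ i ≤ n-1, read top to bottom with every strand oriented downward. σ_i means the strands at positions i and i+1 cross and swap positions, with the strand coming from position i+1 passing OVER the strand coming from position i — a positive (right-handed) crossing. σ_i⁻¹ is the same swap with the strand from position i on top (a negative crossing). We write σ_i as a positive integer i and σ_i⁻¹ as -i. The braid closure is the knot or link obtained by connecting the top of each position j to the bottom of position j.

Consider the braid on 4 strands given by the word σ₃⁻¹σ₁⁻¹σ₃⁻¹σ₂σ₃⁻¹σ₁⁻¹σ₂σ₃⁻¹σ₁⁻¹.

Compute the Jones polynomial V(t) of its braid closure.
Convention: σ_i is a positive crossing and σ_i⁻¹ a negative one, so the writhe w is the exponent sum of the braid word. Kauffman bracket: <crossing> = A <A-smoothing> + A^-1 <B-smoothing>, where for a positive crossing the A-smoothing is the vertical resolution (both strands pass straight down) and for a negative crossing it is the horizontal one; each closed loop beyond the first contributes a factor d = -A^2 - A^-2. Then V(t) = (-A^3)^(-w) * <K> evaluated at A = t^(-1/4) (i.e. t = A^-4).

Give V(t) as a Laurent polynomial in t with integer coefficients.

Braid: s3^-1 s1^-1 s3^-1 s2 s3^-1 s1^-1 s2 s3^-1 s1^-1 on 4 strands, 9 crossings.
Writhe w = (#positive) - (#negative) = 2 - 7 = -5.
State-sum expansion of <K>. There are 2^9 = 512 states.
For each crossing: s=0 is the vertical smoothing, s=1 horizontal. Crossing k contributes A^(sign_k * (1 - 2*s_k)); loop factor d = -A^2 - A^-2.
Tabulate the states by total A-exponent and number of loops L (A-exp: L × count):
  A^9: L=7 ×1
  A^7: L=6 ×9
  A^5: L=5 ×36
  A^3: L=4 ×83, L=6 ×1
  A^1: L=3 ×118, L=5 ×8
  A^-1: L=2 ×100, L=4 ×26
  A^-3: L=1 ×41, L=3 ×42, L=5 ×1
  A^-5: L=2 ×31, L=4 ×5
  A^-7: L=3 ×9
  A^-9: L=4 ×1
Each group contributes A^e * Σ count * d^(L-1):
Powers of d = -A^2 - A^-2: d^2 = A^4 + 2 + A^-4; d^3 = -A^6 - 3*A^2 - 3*A^-2 - A^-6; d^4 = A^8 + 4*A^4 + 6 + 4*A^-4 + A^-8; d^5 = -A^10 - 5*A^6 - 10*A^2 - 10*A^-2 - 5*A^-6 - A^-10; d^6 = A^12 + 6*A^8 + 15*A^4 + 20 + 15*A^-4 + 6*A^-8 + A^-12.
  A^9 * (d^6) = A^21 + 6*A^17 + 15*A^13 + 20*A^9 + 15*A^5 + 6*A + A^-3
  A^7 * (9*d^5) = -9*A^17 - 45*A^13 - 90*A^9 - 90*A^5 - 45*A - 9*A^-3
  A^5 * (36*d^4) = 36*A^13 + 144*A^9 + 216*A^5 + 144*A + 36*A^-3
  A^3 * (83*d^3 + d^5) = -A^13 - 88*A^9 - 259*A^5 - 259*A - 88*A^-3 - A^-7
  A^1 * (118*d^2 + 8*d^4) = 8*A^9 + 150*A^5 + 284*A + 150*A^-3 + 8*A^-7
  A^-1 * (100*d + 26*d^3) = -26*A^5 - 178*A - 178*A^-3 - 26*A^-7
  A^-3 * (41 + 42*d^2 + d^4) = A^5 + 46*A + 131*A^-3 + 46*A^-7 + A^-11
  A^-5 * (31*d + 5*d^3) = -5*A - 46*A^-3 - 46*A^-7 - 5*A^-11
  A^-7 * (9*d^2) = 9*A^-3 + 18*A^-7 + 9*A^-11
  A^-9 * (d^3) = -A^-3 - 3*A^-7 - 3*A^-11 - A^-15
Summing the groups: <K> = A^21 - 3*A^17 + 5*A^13 - 6*A^9 + 7*A^5 - 7*A + 5*A^-3 - 4*A^-7 + 2*A^-11 - A^-15
Normalise by the writhe: (-A^3)^(-w) = (-A^3)^(5) = -A^15, so f(A) = -A^15 * <K> = -A^36 + 3*A^32 - 5*A^28 + 6*A^24 - 7*A^20 + 7*A^16 - 5*A^12 + 4*A^8 - 2*A^4 + 1.
Substitute A = t^(-1/4), i.e. A^e → t^(-e/4): V(t) = 1 - 2*t^-1 + 4*t^-2 - 5*t^-3 + 7*t^-4 - 7*t^-5 + 6*t^-6 - 5*t^-7 + 3*t^-8 - t^-9

Answer: 1 - 2*t^-1 + 4*t^-2 - 5*t^-3 + 7*t^-4 - 7*t^-5 + 6*t^-6 - 5*t^-7 + 3*t^-8 - t^-9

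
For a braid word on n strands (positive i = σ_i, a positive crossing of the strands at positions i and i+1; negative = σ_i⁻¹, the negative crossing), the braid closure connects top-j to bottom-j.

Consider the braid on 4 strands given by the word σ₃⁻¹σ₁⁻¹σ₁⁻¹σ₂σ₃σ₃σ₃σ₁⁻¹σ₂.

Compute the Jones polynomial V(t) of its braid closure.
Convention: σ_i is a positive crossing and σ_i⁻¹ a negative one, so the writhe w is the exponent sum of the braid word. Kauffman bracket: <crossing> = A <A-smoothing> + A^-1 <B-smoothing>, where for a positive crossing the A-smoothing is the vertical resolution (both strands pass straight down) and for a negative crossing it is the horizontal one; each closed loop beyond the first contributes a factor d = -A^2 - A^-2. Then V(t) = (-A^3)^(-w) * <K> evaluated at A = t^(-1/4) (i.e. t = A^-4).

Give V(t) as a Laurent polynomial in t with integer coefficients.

Braid: s3^-1 s1^-1 s1^-1 s2 s3 s3 s3 s1^-1 s2 on 4 strands, 9 crossings.
Writhe w = (#positive) - (#negative) = 5 - 4 = 1.
State-sum expansion of <K>. There are 2^9 = 512 states.
Smooth each crossing (0=||, 1=⌣⌢); contribution A^(Σ sign_k(1-2s_k)) * d^(L-1).
Tabulate the states by total A-exponent and number of loops L (A-exp: L × count):
  A^9: L=4 ×1
  A^7: L=3 ×5, L=5 ×4
  A^5: L=2 ×10, L=4 ×23, L=6 ×3
  A^3: L=1 ×8, L=3 ×57, L=5 ×18, L=7 ×1
  A^1: L=2 ×70, L=4 ×50, L=6 ×6
  A^-1: L=1 ×33, L=3 ×75, L=5 ×18
  A^-3: L=2 ×51, L=4 ×32, L=6 ×1
  A^-5: L=3 ×32, L=5 ×4
  A^-7: L=4 ×9
  A^-9: L=5 ×1
Each group contributes A^e * Σ count * d^(L-1):
Powers of d = -A^2 - A^-2: d^2 = A^4 + 2 + A^-4; d^3 = -A^6 - 3*A^2 - 3*A^-2 - A^-6; d^4 = A^8 + 4*A^4 + 6 + 4*A^-4 + A^-8; d^5 = -A^10 - 5*A^6 - 10*A^2 - 10*A^-2 - 5*A^-6 - A^-10; d^6 = A^12 + 6*A^8 + 15*A^4 + 20 + 15*A^-4 + 6*A^-8 + A^-12.
  A^9 * (d^3) = -A^15 - 3*A^11 - 3*A^7 - A^3
  A^7 * (5*d^2 + 4*d^4) = 4*A^15 + 21*A^11 + 34*A^7 + 21*A^3 + 4*A^-1
  A^5 * (10*d + 23*d^3 + 3*d^5) = -3*A^15 - 38*A^11 - 109*A^7 - 109*A^3 - 38*A^-1 - 3*A^-5
  A^3 * (8 + 57*d^2 + 18*d^4 + d^6) = A^15 + 24*A^11 + 144*A^7 + 250*A^3 + 144*A^-1 + 24*A^-5 + A^-9
  A^1 * (70*d + 50*d^3 + 6*d^5) = -6*A^11 - 80*A^7 - 280*A^3 - 280*A^-1 - 80*A^-5 - 6*A^-9
  A^-1 * (33 + 75*d^2 + 18*d^4) = 18*A^7 + 147*A^3 + 291*A^-1 + 147*A^-5 + 18*A^-9
  A^-3 * (51*d + 32*d^3 + d^5) = -A^7 - 37*A^3 - 157*A^-1 - 157*A^-5 - 37*A^-9 - A^-13
  A^-5 * (32*d^2 + 4*d^4) = 4*A^3 + 48*A^-1 + 88*A^-5 + 48*A^-9 + 4*A^-13
  A^-7 * (9*d^3) = -9*A^-1 - 27*A^-5 - 27*A^-9 - 9*A^-13
  A^-9 * (d^4) = A^-1 + 4*A^-5 + 6*A^-9 + 4*A^-13 + A^-17
Summing the groups: <K> = A^15 - 2*A^11 + 3*A^7 - 5*A^3 + 4*A^-1 - 4*A^-5 + 3*A^-9 - 2*A^-13 + A^-17
Normalise by the writhe: (-A^3)^(-w) = (-A^3)^(-1) = -A^-3, so f(A) = -A^-3 * <K> = -A^12 + 2*A^8 - 3*A^4 + 5 - 4*A^-4 + 4*A^-8 - 3*A^-12 + 2*A^-16 - A^-20.
Substitute A = t^(-1/4), i.e. A^e → t^(-e/4): V(t) = -t^5 + 2*t^4 - 3*t^3 + 4*t^2 - 4*t + 5 - 3*t^-1 + 2*t^-2 - t^-3

Answer: -t^5 + 2*t^4 - 3*t^3 + 4*t^2 - 4*t + 5 - 3*t^-1 + 2*t^-2 - t^-3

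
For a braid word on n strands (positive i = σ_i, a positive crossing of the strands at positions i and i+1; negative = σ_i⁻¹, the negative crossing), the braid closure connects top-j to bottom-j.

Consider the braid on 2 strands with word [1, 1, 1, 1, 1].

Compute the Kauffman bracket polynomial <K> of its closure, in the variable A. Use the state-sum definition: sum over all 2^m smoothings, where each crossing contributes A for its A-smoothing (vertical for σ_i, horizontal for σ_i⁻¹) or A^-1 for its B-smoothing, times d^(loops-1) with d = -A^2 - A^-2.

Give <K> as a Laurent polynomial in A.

Braid: s1 s1 s1 s1 s1 on 2 strands, 5 crossings.
Writhe w = (#positive) - (#negative) = 5 - 0 = 5.
Computing the Kauffman bracket via state sum. There are 2^5 = 32 states.
Smooth each crossing (0=||, 1=⌣⌢); contribution A^(Σ sign_k(1-2s_k)) * d^(L-1).
  state 00000: A-exp=+5, loops=2, term = A^5 * d^1
  state 00001: A-exp=+3, loops=1, term = A^3 * d^0
  state 00010: A-exp=+3, loops=1, term = A^3 * d^0
  state 00011: A-exp=+1, loops=2, term = A^1 * d^1
  state 00100: A-exp=+3, loops=1, term = A^3 * d^0
  state 00101: A-exp=+1, loops=2, term = A^1 * d^1
  state 00110: A-exp=+1, loops=2, term = A^1 * d^1
  state 00111: A-exp=-1, loops=3, term = A^-1 * d^2
  state 01000: A-exp=+3, loops=1, term = A^3 * d^0
  state 01001: A-exp=+1, loops=2, term = A^1 * d^1
  state 01010: A-exp=+1, loops=2, term = A^1 * d^1
  state 01011: A-exp=-1, loops=3, term = A^-1 * d^2
  state 01100: A-exp=+1, loops=2, term = A^1 * d^1
  state 01101: A-exp=-1, loops=3, term = A^-1 * d^2
  state 01110: A-exp=-1, loops=3, term = A^-1 * d^2
  state 01111: A-exp=-3, loops=4, term = A^-3 * d^3
  state 10000: A-exp=+3, loops=1, term = A^3 * d^0
  state 10001: A-exp=+1, loops=2, term = A^1 * d^1
  state 10010: A-exp=+1, loops=2, term = A^1 * d^1
  state 10011: A-exp=-1, loops=3, term = A^-1 * d^2
  state 10100: A-exp=+1, loops=2, term = A^1 * d^1
  state 10101: A-exp=-1, loops=3, term = A^-1 * d^2
  state 10110: A-exp=-1, loops=3, term = A^-1 * d^2
  state 10111: A-exp=-3, loops=4, term = A^-3 * d^3
  state 11000: A-exp=+1, loops=2, term = A^1 * d^1
  state 11001: A-exp=-1, loops=3, term = A^-1 * d^2
  state 11010: A-exp=-1, loops=3, term = A^-1 * d^2
  state 11011: A-exp=-3, loops=4, term = A^-3 * d^3
  state 11100: A-exp=-1, loops=3, term = A^-1 * d^2
  state 11101: A-exp=-3, loops=4, term = A^-3 * d^3
  state 11110: A-exp=-3, loops=4, term = A^-3 * d^3
  state 11111: A-exp=-5, loops=5, term = A^-5 * d^4
Collect the terms by A-exponent (count of states per loop number):
Powers of d = -A^2 - A^-2: d^2 = A^4 + 2 + A^-4; d^3 = -A^6 - 3*A^2 - 3*A^-2 - A^-6; d^4 = A^8 + 4*A^4 + 6 + 4*A^-4 + A^-8.
  A^5 * (d) = -A^7 - A^3
  A^3 * (5) = 5*A^3
  A^1 * (10*d) = -10*A^3 - 10*A^-1
  A^-1 * (10*d^2) = 10*A^3 + 20*A^-1 + 10*A^-5
  A^-3 * (5*d^3) = -5*A^3 - 15*A^-1 - 15*A^-5 - 5*A^-9
  A^-5 * (d^4) = A^3 + 4*A^-1 + 6*A^-5 + 4*A^-9 + A^-13
Summing the groups: <K> = -A^7 - A^-1 + A^-5 - A^-9 + A^-13

Answer: -A^7 - A^-1 + A^-5 - A^-9 + A^-13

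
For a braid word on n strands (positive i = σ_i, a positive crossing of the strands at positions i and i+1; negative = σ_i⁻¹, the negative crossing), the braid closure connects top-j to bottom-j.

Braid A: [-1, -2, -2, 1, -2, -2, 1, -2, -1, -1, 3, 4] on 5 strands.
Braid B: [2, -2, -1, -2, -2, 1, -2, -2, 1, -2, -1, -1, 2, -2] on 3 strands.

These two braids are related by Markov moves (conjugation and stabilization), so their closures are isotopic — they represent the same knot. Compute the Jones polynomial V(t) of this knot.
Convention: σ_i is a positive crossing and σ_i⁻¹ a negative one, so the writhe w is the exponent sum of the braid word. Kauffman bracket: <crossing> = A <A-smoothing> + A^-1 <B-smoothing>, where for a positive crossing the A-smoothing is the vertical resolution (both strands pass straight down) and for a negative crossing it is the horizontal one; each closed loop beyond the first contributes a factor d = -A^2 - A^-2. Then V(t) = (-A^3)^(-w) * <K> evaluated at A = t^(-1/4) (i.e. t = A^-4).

2*t^-2 - 3*t^-3 + 6*t^-4 - 7*t^-5 + 7*t^-6 - 7*t^-7 + 5*t^-8 - 3*t^-9 + t^-10

Derivation:
Markov-equivalent braids have isotopic closures, hence identical knot invariants. Strip the Markov moves from each word to reach a common short braid β, then compute V(t) once on β.
Braid A: s1^-1 s2^-1 s2^-1 s1 s2^-1 s2^-1 s1 s2^-1 s1^-1 s1^-1 s3 s4 on 5 strands reduces by inverse Markov moves (closure unchanged at each step):
  Destabilize: the word has the form β·s4 where s4 occurs only as the final letter (β ∈ B_4); drop it and the last strand → 4 strands.
  Destabilize: the word has the form β·s3 where s3 occurs only as the final letter (β ∈ B_3); drop it and the last strand → 3 strands.
Reduced to β = s1^-1 s2^-1 s2^-1 s1 s2^-1 s2^-1 s1 s2^-1 s1^-1 s1^-1 on 3 strands, 10 crossings.
Braid B: s2 s2^-1 s1^-1 s2^-1 s2^-1 s1 s2^-1 s2^-1 s1 s2^-1 s1^-1 s1^-1 s2 s2^-1 on 3 strands reduces by inverse Markov moves (closure unchanged at each step):
  Deconjugate: the word is γ·β·γ⁻¹ with γ = s2 s2^-1 (prefix) and γ⁻¹ = s2 s2^-1 (suffix); strip both.
Reduced to β = s1^-1 s2^-1 s2^-1 s1 s2^-1 s2^-1 s1 s2^-1 s1^-1 s1^-1 on 3 strands, 10 crossings.
Both give the same β = s1^-1 s2^-1 s2^-1 s1 s2^-1 s2^-1 s1 s2^-1 s1^-1 s1^-1 on 3 strands, so one state sum suffices:
Braid: s1^-1 s2^-1 s2^-1 s1 s2^-1 s2^-1 s1 s2^-1 s1^-1 s1^-1 on 3 strands, 10 crossings.
Writhe w = (#positive) - (#negative) = 2 - 8 = -6.
State-sum expansion of <K>. There are 2^10 = 1024 states.
For each crossing: s=0 is the vertical smoothing, s=1 horizontal. Crossing k contributes A^(sign_k * (1 - 2*s_k)); loop factor d = -A^2 - A^-2.
Tabulate the states by total A-exponent and number of loops L (A-exp: L × count):
  A^10: L=7 ×1
  A^8: L=6 ×10
  A^6: L=5 ×44, L=7 ×1
  A^4: L=4 ×110, L=6 ×10
  A^2: L=3 ×166, L=5 ×44
  A^0: L=2 ×144, L=4 ×106, L=6 ×2
  A^-2: L=1 ×57, L=3 ×140, L=5 ×13
  A^-4: L=2 ×91, L=4 ×28, L=6 ×1
  A^-6: L=1 ×16, L=3 ×26, L=5 ×3
  A^-8: L=2 ×7, L=4 ×3
  A^-10: L=3 ×1
Each group contributes A^e * Σ count * d^(L-1):
Powers of d = -A^2 - A^-2: d^2 = A^4 + 2 + A^-4; d^3 = -A^6 - 3*A^2 - 3*A^-2 - A^-6; d^4 = A^8 + 4*A^4 + 6 + 4*A^-4 + A^-8; d^5 = -A^10 - 5*A^6 - 10*A^2 - 10*A^-2 - 5*A^-6 - A^-10; d^6 = A^12 + 6*A^8 + 15*A^4 + 20 + 15*A^-4 + 6*A^-8 + A^-12.
  A^10 * (d^6) = A^22 + 6*A^18 + 15*A^14 + 20*A^10 + 15*A^6 + 6*A^2 + A^-2
  A^8 * (10*d^5) = -10*A^18 - 50*A^14 - 100*A^10 - 100*A^6 - 50*A^2 - 10*A^-2
  A^6 * (44*d^4 + d^6) = A^18 + 50*A^14 + 191*A^10 + 284*A^6 + 191*A^2 + 50*A^-2 + A^-6
  A^4 * (110*d^3 + 10*d^5) = -10*A^14 - 160*A^10 - 430*A^6 - 430*A^2 - 160*A^-2 - 10*A^-6
  A^2 * (166*d^2 + 44*d^4) = 44*A^10 + 342*A^6 + 596*A^2 + 342*A^-2 + 44*A^-6
  A^0 * (144*d + 106*d^3 + 2*d^5) = -2*A^10 - 116*A^6 - 482*A^2 - 482*A^-2 - 116*A^-6 - 2*A^-10
  A^-2 * (57 + 140*d^2 + 13*d^4) = 13*A^6 + 192*A^2 + 415*A^-2 + 192*A^-6 + 13*A^-10
  A^-4 * (91*d + 28*d^3 + d^5) = -A^6 - 33*A^2 - 185*A^-2 - 185*A^-6 - 33*A^-10 - A^-14
  A^-6 * (16 + 26*d^2 + 3*d^4) = 3*A^2 + 38*A^-2 + 86*A^-6 + 38*A^-10 + 3*A^-14
  A^-8 * (7*d + 3*d^3) = -3*A^-2 - 16*A^-6 - 16*A^-10 - 3*A^-14
  A^-10 * (d^2) = A^-6 + 2*A^-10 + A^-14
Summing the groups: <K> = A^22 - 3*A^18 + 5*A^14 - 7*A^10 + 7*A^6 - 7*A^2 + 6*A^-2 - 3*A^-6 + 2*A^-10
Normalise by the writhe: (-A^3)^(-w) = (-A^3)^(6) = A^18, so f(A) = A^18 * <K> = A^40 - 3*A^36 + 5*A^32 - 7*A^28 + 7*A^24 - 7*A^20 + 6*A^16 - 3*A^12 + 2*A^8.
Substitute A = t^(-1/4), i.e. A^e → t^(-e/4): V(t) = 2*t^-2 - 3*t^-3 + 6*t^-4 - 7*t^-5 + 7*t^-6 - 7*t^-7 + 5*t^-8 - 3*t^-9 + t^-10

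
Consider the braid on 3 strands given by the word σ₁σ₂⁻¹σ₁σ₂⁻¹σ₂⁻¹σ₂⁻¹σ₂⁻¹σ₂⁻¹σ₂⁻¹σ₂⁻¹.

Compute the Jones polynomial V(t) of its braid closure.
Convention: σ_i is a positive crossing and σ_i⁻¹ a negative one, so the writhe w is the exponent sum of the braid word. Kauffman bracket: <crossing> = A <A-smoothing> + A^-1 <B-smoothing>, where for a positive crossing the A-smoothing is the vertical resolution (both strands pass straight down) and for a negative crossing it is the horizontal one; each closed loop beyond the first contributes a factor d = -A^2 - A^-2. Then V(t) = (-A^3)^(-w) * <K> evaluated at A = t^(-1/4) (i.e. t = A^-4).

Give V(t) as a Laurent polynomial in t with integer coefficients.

t^-1 - t^-2 + 2*t^-3 - 2*t^-4 + 3*t^-5 - 3*t^-6 + 3*t^-7 - 3*t^-8 + 2*t^-9 - 2*t^-10 + t^-11

Derivation:
Braid: s1 s2^-1 s1 s2^-1 s2^-1 s2^-1 s2^-1 s2^-1 s2^-1 s2^-1 on 3 strands, 10 crossings.
Writhe w = (#positive) - (#negative) = 2 - 8 = -6.
Computing the Kauffman bracket via state sum. There are 2^10 = 1024 states.
For each crossing: s=0 is the vertical smoothing, s=1 horizontal. Crossing k contributes A^(sign_k * (1 - 2*s_k)); loop factor d = -A^2 - A^-2.
Tabulate the states by total A-exponent and number of loops L (A-exp: L × count):
  A^10: L=9 ×1
  A^8: L=8 ×10
  A^6: L=7 ×45
  A^4: L=6 ×119, L=8 ×1
  A^2: L=5 ×203, L=7 ×7
  A^0: L=4 ×231, L=6 ×21
  A^-2: L=3 ×175, L=5 ×35
  A^-4: L=2 ×85, L=4 ×35
  A^-6: L=1 ×23, L=3 ×22
  A^-8: L=2 ×10
  A^-10: L=3 ×1
Each group contributes A^e * Σ count * d^(L-1):
Powers of d = -A^2 - A^-2: d^2 = A^4 + 2 + A^-4; d^3 = -A^6 - 3*A^2 - 3*A^-2 - A^-6; d^4 = A^8 + 4*A^4 + 6 + 4*A^-4 + A^-8; d^5 = -A^10 - 5*A^6 - 10*A^2 - 10*A^-2 - 5*A^-6 - A^-10; d^6 = A^12 + 6*A^8 + 15*A^4 + 20 + 15*A^-4 + 6*A^-8 + A^-12; d^7 = -A^14 - 7*A^10 - 21*A^6 - 35*A^2 - 35*A^-2 - 21*A^-6 - 7*A^-10 - A^-14; d^8 = A^16 + 8*A^12 + 28*A^8 + 56*A^4 + 70 + 56*A^-4 + 28*A^-8 + 8*A^-12 + A^-16.
  A^10 * (d^8) = A^26 + 8*A^22 + 28*A^18 + 56*A^14 + 70*A^10 + 56*A^6 + 28*A^2 + 8*A^-2 + A^-6
  A^8 * (10*d^7) = -10*A^22 - 70*A^18 - 210*A^14 - 350*A^10 - 350*A^6 - 210*A^2 - 70*A^-2 - 10*A^-6
  A^6 * (45*d^6) = 45*A^18 + 270*A^14 + 675*A^10 + 900*A^6 + 675*A^2 + 270*A^-2 + 45*A^-6
  A^4 * (119*d^5 + d^7) = -A^18 - 126*A^14 - 616*A^10 - 1225*A^6 - 1225*A^2 - 616*A^-2 - 126*A^-6 - A^-10
  A^2 * (203*d^4 + 7*d^6) = 7*A^14 + 245*A^10 + 917*A^6 + 1358*A^2 + 917*A^-2 + 245*A^-6 + 7*A^-10
  A^0 * (231*d^3 + 21*d^5) = -21*A^10 - 336*A^6 - 903*A^2 - 903*A^-2 - 336*A^-6 - 21*A^-10
  A^-2 * (175*d^2 + 35*d^4) = 35*A^6 + 315*A^2 + 560*A^-2 + 315*A^-6 + 35*A^-10
  A^-4 * (85*d + 35*d^3) = -35*A^2 - 190*A^-2 - 190*A^-6 - 35*A^-10
  A^-6 * (23 + 22*d^2) = 22*A^-2 + 67*A^-6 + 22*A^-10
  A^-8 * (10*d) = -10*A^-6 - 10*A^-10
  A^-10 * (d^2) = A^-6 + 2*A^-10 + A^-14
Summing the groups: <K> = A^26 - 2*A^22 + 2*A^18 - 3*A^14 + 3*A^10 - 3*A^6 + 3*A^2 - 2*A^-2 + 2*A^-6 - A^-10 + A^-14
Normalise by the writhe: (-A^3)^(-w) = (-A^3)^(6) = A^18, so f(A) = A^18 * <K> = A^44 - 2*A^40 + 2*A^36 - 3*A^32 + 3*A^28 - 3*A^24 + 3*A^20 - 2*A^16 + 2*A^12 - A^8 + A^4.
Substitute A = t^(-1/4), i.e. A^e → t^(-e/4): V(t) = t^-1 - t^-2 + 2*t^-3 - 2*t^-4 + 3*t^-5 - 3*t^-6 + 3*t^-7 - 3*t^-8 + 2*t^-9 - 2*t^-10 + t^-11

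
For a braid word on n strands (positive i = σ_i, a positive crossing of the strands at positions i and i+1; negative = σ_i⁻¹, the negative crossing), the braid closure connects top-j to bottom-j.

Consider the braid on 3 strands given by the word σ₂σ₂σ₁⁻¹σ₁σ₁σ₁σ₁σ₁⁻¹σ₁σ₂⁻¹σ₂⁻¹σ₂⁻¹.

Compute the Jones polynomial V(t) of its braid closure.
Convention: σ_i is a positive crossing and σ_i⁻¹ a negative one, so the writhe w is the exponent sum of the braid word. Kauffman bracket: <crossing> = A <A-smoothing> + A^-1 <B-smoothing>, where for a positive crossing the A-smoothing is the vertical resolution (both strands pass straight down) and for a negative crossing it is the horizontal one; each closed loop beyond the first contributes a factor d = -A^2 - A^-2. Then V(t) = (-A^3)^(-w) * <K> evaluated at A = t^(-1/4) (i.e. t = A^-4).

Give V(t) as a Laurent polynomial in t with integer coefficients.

-t^4 + t^3 + t

Derivation:
The presented braid s2 s2 s1^-1 s1 s1 s1 s1 s1^-1 s1 s2^-1 s2^-1 s2^-1 on 3 strands reduces by inverse Markov moves (closure unchanged at each step):
  Deconjugate: the word is γ·β·γ⁻¹ with γ = s2 s2 (prefix) and γ⁻¹ = s2^-1 s2^-1 (suffix); strip both.
  Destabilize: the word has the form β·s2^-1 where s2^-1 occurs only as the final letter (β ∈ B_2); drop it and the last strand → 2 strands.
  Deconjugate: the word is γ·β·γ⁻¹ with γ = s1^-1 s1 (prefix) and γ⁻¹ = s1^-1 s1 (suffix); strip both.
Reduced to β = s1 s1 s1 on 2 strands, 3 crossings.
Compute on β:
Braid: s1 s1 s1 on 2 strands, 3 crossings.
Writhe w = (#positive) - (#negative) = 3 - 0 = 3.
State-sum expansion of <K>. There are 2^3 = 8 states.
Smooth each crossing (0=||, 1=⌣⌢); contribution A^(Σ sign_k(1-2s_k)) * d^(L-1).
  state 000: A-exp=+3, loops=2, term = A^3 * d^1
  state 001: A-exp=+1, loops=1, term = A^1 * d^0
  state 010: A-exp=+1, loops=1, term = A^1 * d^0
  state 011: A-exp=-1, loops=2, term = A^-1 * d^1
  state 100: A-exp=+1, loops=1, term = A^1 * d^0
  state 101: A-exp=-1, loops=2, term = A^-1 * d^1
  state 110: A-exp=-1, loops=2, term = A^-1 * d^1
  state 111: A-exp=-3, loops=3, term = A^-3 * d^2
Collect the terms by A-exponent (count of states per loop number):
Powers of d = -A^2 - A^-2: d^2 = A^4 + 2 + A^-4.
  A^3 * (d) = -A^5 - A
  A^1 * (3) = 3*A
  A^-1 * (3*d) = -3*A - 3*A^-3
  A^-3 * (d^2) = A + 2*A^-3 + A^-7
Summing the groups: <K> = -A^5 - A^-3 + A^-7
Normalise by the writhe: (-A^3)^(-w) = (-A^3)^(-3) = -A^-9, so f(A) = -A^-9 * <K> = A^-4 + A^-12 - A^-16.
Substitute A = t^(-1/4), i.e. A^e → t^(-e/4): V(t) = -t^4 + t^3 + t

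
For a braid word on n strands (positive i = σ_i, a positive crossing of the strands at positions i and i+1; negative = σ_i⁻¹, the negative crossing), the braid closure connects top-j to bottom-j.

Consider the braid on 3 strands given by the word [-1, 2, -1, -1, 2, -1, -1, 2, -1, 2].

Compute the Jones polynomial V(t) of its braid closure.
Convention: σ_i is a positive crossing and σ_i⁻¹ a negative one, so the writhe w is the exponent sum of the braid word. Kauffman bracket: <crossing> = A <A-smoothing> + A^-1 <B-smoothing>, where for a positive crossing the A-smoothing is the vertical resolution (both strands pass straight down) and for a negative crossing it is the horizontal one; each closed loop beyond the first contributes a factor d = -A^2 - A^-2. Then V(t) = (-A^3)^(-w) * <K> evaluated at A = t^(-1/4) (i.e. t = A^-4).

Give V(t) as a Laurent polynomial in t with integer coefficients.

t^3 - 4*t^2 + 8*t - 11 + 15*t^-1 - 16*t^-2 + 15*t^-3 - 12*t^-4 + 8*t^-5 - 4*t^-6 + t^-7

Derivation:
Braid: s1^-1 s2 s1^-1 s1^-1 s2 s1^-1 s1^-1 s2 s1^-1 s2 on 3 strands, 10 crossings.
Writhe w = (#positive) - (#negative) = 4 - 6 = -2.
Enumerate smoothing states for the bracket polynomial. There are 2^10 = 1024 states.
Each crossing splits two ways (0=vertical, 1=horizontal). The state's weight is A^(#A-smoothings - #B-smoothings) * d^(loops - 1).
Tabulate the states by total A-exponent and number of loops L (A-exp: L × count):
  A^10: L=7 ×1
  A^8: L=6 ×10
  A^6: L=5 ×45
  A^4: L=4 ×118, L=6 ×2
  A^2: L=3 ×193, L=5 ×17
  A^0: L=2 ×192, L=4 ×59, L=6 ×1
  A^-2: L=1 ×95, L=3 ×108, L=5 ×7
  A^-4: L=2 ×95, L=4 ×25
  A^-6: L=3 ×43, L=5 ×2
  A^-8: L=4 ×10
  A^-10: L=5 ×1
Each group contributes A^e * Σ count * d^(L-1):
Powers of d = -A^2 - A^-2: d^2 = A^4 + 2 + A^-4; d^3 = -A^6 - 3*A^2 - 3*A^-2 - A^-6; d^4 = A^8 + 4*A^4 + 6 + 4*A^-4 + A^-8; d^5 = -A^10 - 5*A^6 - 10*A^2 - 10*A^-2 - 5*A^-6 - A^-10; d^6 = A^12 + 6*A^8 + 15*A^4 + 20 + 15*A^-4 + 6*A^-8 + A^-12.
  A^10 * (d^6) = A^22 + 6*A^18 + 15*A^14 + 20*A^10 + 15*A^6 + 6*A^2 + A^-2
  A^8 * (10*d^5) = -10*A^18 - 50*A^14 - 100*A^10 - 100*A^6 - 50*A^2 - 10*A^-2
  A^6 * (45*d^4) = 45*A^14 + 180*A^10 + 270*A^6 + 180*A^2 + 45*A^-2
  A^4 * (118*d^3 + 2*d^5) = -2*A^14 - 128*A^10 - 374*A^6 - 374*A^2 - 128*A^-2 - 2*A^-6
  A^2 * (193*d^2 + 17*d^4) = 17*A^10 + 261*A^6 + 488*A^2 + 261*A^-2 + 17*A^-6
  A^0 * (192*d + 59*d^3 + d^5) = -A^10 - 64*A^6 - 379*A^2 - 379*A^-2 - 64*A^-6 - A^-10
  A^-2 * (95 + 108*d^2 + 7*d^4) = 7*A^6 + 136*A^2 + 353*A^-2 + 136*A^-6 + 7*A^-10
  A^-4 * (95*d + 25*d^3) = -25*A^2 - 170*A^-2 - 170*A^-6 - 25*A^-10
  A^-6 * (43*d^2 + 2*d^4) = 2*A^2 + 51*A^-2 + 98*A^-6 + 51*A^-10 + 2*A^-14
  A^-8 * (10*d^3) = -10*A^-2 - 30*A^-6 - 30*A^-10 - 10*A^-14
  A^-10 * (d^4) = A^-2 + 4*A^-6 + 6*A^-10 + 4*A^-14 + A^-18
Summing the groups: <K> = A^22 - 4*A^18 + 8*A^14 - 12*A^10 + 15*A^6 - 16*A^2 + 15*A^-2 - 11*A^-6 + 8*A^-10 - 4*A^-14 + A^-18
Normalise by the writhe: (-A^3)^(-w) = (-A^3)^(2) = A^6, so f(A) = A^6 * <K> = A^28 - 4*A^24 + 8*A^20 - 12*A^16 + 15*A^12 - 16*A^8 + 15*A^4 - 11 + 8*A^-4 - 4*A^-8 + A^-12.
Substitute A = t^(-1/4), i.e. A^e → t^(-e/4): V(t) = t^3 - 4*t^2 + 8*t - 11 + 15*t^-1 - 16*t^-2 + 15*t^-3 - 12*t^-4 + 8*t^-5 - 4*t^-6 + t^-7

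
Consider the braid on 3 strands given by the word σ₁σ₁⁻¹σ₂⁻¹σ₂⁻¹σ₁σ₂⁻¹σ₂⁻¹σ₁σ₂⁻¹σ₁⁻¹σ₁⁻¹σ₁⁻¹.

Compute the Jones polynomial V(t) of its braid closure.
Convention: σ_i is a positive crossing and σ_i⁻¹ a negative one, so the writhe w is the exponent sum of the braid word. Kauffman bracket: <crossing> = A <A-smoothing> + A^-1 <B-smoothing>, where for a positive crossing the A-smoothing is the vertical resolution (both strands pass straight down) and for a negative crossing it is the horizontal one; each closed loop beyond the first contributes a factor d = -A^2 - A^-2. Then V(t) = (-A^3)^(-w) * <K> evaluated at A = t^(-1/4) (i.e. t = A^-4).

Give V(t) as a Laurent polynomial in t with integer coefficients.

The presented braid s1 s1^-1 s2^-1 s2^-1 s1 s2^-1 s2^-1 s1 s2^-1 s1^-1 s1^-1 s1^-1 on 3 strands reduces by inverse Markov moves (closure unchanged at each step):
  Deconjugate: the word is γ·β·γ⁻¹ with γ = s1 (prefix) and γ⁻¹ = s1^-1 (suffix); strip both.
Reduced to β = s1^-1 s2^-1 s2^-1 s1 s2^-1 s2^-1 s1 s2^-1 s1^-1 s1^-1 on 3 strands, 10 crossings.
Compute on β:
Braid: s1^-1 s2^-1 s2^-1 s1 s2^-1 s2^-1 s1 s2^-1 s1^-1 s1^-1 on 3 strands, 10 crossings.
Writhe w = (#positive) - (#negative) = 2 - 8 = -6.
Enumerate smoothing states for the bracket polynomial. There are 2^10 = 1024 states.
For each crossing: s=0 is the vertical smoothing, s=1 horizontal. Crossing k contributes A^(sign_k * (1 - 2*s_k)); loop factor d = -A^2 - A^-2.
Tabulate the states by total A-exponent and number of loops L (A-exp: L × count):
  A^10: L=7 ×1
  A^8: L=6 ×10
  A^6: L=5 ×44, L=7 ×1
  A^4: L=4 ×110, L=6 ×10
  A^2: L=3 ×166, L=5 ×44
  A^0: L=2 ×144, L=4 ×106, L=6 ×2
  A^-2: L=1 ×57, L=3 ×140, L=5 ×13
  A^-4: L=2 ×91, L=4 ×28, L=6 ×1
  A^-6: L=1 ×16, L=3 ×26, L=5 ×3
  A^-8: L=2 ×7, L=4 ×3
  A^-10: L=3 ×1
Each group contributes A^e * Σ count * d^(L-1):
Powers of d = -A^2 - A^-2: d^2 = A^4 + 2 + A^-4; d^3 = -A^6 - 3*A^2 - 3*A^-2 - A^-6; d^4 = A^8 + 4*A^4 + 6 + 4*A^-4 + A^-8; d^5 = -A^10 - 5*A^6 - 10*A^2 - 10*A^-2 - 5*A^-6 - A^-10; d^6 = A^12 + 6*A^8 + 15*A^4 + 20 + 15*A^-4 + 6*A^-8 + A^-12.
  A^10 * (d^6) = A^22 + 6*A^18 + 15*A^14 + 20*A^10 + 15*A^6 + 6*A^2 + A^-2
  A^8 * (10*d^5) = -10*A^18 - 50*A^14 - 100*A^10 - 100*A^6 - 50*A^2 - 10*A^-2
  A^6 * (44*d^4 + d^6) = A^18 + 50*A^14 + 191*A^10 + 284*A^6 + 191*A^2 + 50*A^-2 + A^-6
  A^4 * (110*d^3 + 10*d^5) = -10*A^14 - 160*A^10 - 430*A^6 - 430*A^2 - 160*A^-2 - 10*A^-6
  A^2 * (166*d^2 + 44*d^4) = 44*A^10 + 342*A^6 + 596*A^2 + 342*A^-2 + 44*A^-6
  A^0 * (144*d + 106*d^3 + 2*d^5) = -2*A^10 - 116*A^6 - 482*A^2 - 482*A^-2 - 116*A^-6 - 2*A^-10
  A^-2 * (57 + 140*d^2 + 13*d^4) = 13*A^6 + 192*A^2 + 415*A^-2 + 192*A^-6 + 13*A^-10
  A^-4 * (91*d + 28*d^3 + d^5) = -A^6 - 33*A^2 - 185*A^-2 - 185*A^-6 - 33*A^-10 - A^-14
  A^-6 * (16 + 26*d^2 + 3*d^4) = 3*A^2 + 38*A^-2 + 86*A^-6 + 38*A^-10 + 3*A^-14
  A^-8 * (7*d + 3*d^3) = -3*A^-2 - 16*A^-6 - 16*A^-10 - 3*A^-14
  A^-10 * (d^2) = A^-6 + 2*A^-10 + A^-14
Summing the groups: <K> = A^22 - 3*A^18 + 5*A^14 - 7*A^10 + 7*A^6 - 7*A^2 + 6*A^-2 - 3*A^-6 + 2*A^-10
Normalise by the writhe: (-A^3)^(-w) = (-A^3)^(6) = A^18, so f(A) = A^18 * <K> = A^40 - 3*A^36 + 5*A^32 - 7*A^28 + 7*A^24 - 7*A^20 + 6*A^16 - 3*A^12 + 2*A^8.
Substitute A = t^(-1/4), i.e. A^e → t^(-e/4): V(t) = 2*t^-2 - 3*t^-3 + 6*t^-4 - 7*t^-5 + 7*t^-6 - 7*t^-7 + 5*t^-8 - 3*t^-9 + t^-10

Answer: 2*t^-2 - 3*t^-3 + 6*t^-4 - 7*t^-5 + 7*t^-6 - 7*t^-7 + 5*t^-8 - 3*t^-9 + t^-10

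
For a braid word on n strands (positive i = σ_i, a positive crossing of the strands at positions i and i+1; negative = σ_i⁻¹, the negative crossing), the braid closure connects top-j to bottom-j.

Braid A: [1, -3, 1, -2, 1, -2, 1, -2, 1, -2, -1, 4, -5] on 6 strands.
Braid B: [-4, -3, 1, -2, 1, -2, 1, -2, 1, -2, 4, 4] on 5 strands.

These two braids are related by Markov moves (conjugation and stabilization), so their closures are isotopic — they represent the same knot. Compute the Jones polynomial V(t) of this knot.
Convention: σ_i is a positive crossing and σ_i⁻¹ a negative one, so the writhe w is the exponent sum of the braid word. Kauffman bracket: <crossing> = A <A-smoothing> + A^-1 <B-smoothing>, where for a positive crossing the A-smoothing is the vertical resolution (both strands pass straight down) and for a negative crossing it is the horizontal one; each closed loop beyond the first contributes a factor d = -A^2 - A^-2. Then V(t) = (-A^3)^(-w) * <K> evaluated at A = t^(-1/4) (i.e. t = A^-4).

t^4 - 4*t^3 + 6*t^2 - 7*t + 9 - 7*t^-1 + 6*t^-2 - 4*t^-3 + t^-4

Derivation:
Markov-equivalent braids have isotopic closures, hence identical knot invariants. Strip the Markov moves from each word to reach a common short braid β, then compute V(t) once on β.
Braid A: s1 s3^-1 s1 s2^-1 s1 s2^-1 s1 s2^-1 s1 s2^-1 s1^-1 s4 s5^-1 on 6 strands reduces by inverse Markov moves (closure unchanged at each step):
  Destabilize: the word has the form β·s5^-1 where s5^-1 occurs only as the final letter (β ∈ B_5); drop it and the last strand → 5 strands.
  Destabilize: the word has the form β·s4 where s4 occurs only as the final letter (β ∈ B_4); drop it and the last strand → 4 strands.
  Deconjugate: the word is γ·β·γ⁻¹ with γ = s1 (prefix) and γ⁻¹ = s1^-1 (suffix); strip both.
Reduced to β = s3^-1 s1 s2^-1 s1 s2^-1 s1 s2^-1 s1 s2^-1 on 4 strands, 9 crossings.
Braid B: s4^-1 s3^-1 s1 s2^-1 s1 s2^-1 s1 s2^-1 s1 s2^-1 s4 s4 on 5 strands reduces by inverse Markov moves (closure unchanged at each step):
  Deconjugate: the word is γ·β·γ⁻¹ with γ = s4^-1 (prefix) and γ⁻¹ = s4 (suffix); strip both.
  Destabilize: the word has the form β·s4 where s4 occurs only as the final letter (β ∈ B_4); drop it and the last strand → 4 strands.
Reduced to β = s3^-1 s1 s2^-1 s1 s2^-1 s1 s2^-1 s1 s2^-1 on 4 strands, 9 crossings.
Both give the same β = s3^-1 s1 s2^-1 s1 s2^-1 s1 s2^-1 s1 s2^-1 on 4 strands, so one state sum suffices:
Braid: s3^-1 s1 s2^-1 s1 s2^-1 s1 s2^-1 s1 s2^-1 on 4 strands, 9 crossings.
Writhe w = (#positive) - (#negative) = 4 - 5 = -1.
Computing the Kauffman bracket via state sum. There are 2^9 = 512 states.
Each crossing splits two ways (0=vertical, 1=horizontal). The state's weight is A^(#A-smoothings - #B-smoothings) * d^(loops - 1).
Tabulate the states by total A-exponent and number of loops L (A-exp: L × count):
  A^9: L=5 ×1
  A^7: L=4 ×8, L=6 ×1
  A^5: L=3 ×28, L=5 ×8
  A^3: L=2 ×52, L=4 ×32
  A^1: L=1 ×45, L=3 ×77, L=5 ×4
  A^-1: L=2 ×97, L=4 ×29
  A^-3: L=3 ×80, L=5 ×4
  A^-5: L=4 ×36
  A^-7: L=5 ×9
  A^-9: L=6 ×1
Each group contributes A^e * Σ count * d^(L-1):
Powers of d = -A^2 - A^-2: d^2 = A^4 + 2 + A^-4; d^3 = -A^6 - 3*A^2 - 3*A^-2 - A^-6; d^4 = A^8 + 4*A^4 + 6 + 4*A^-4 + A^-8; d^5 = -A^10 - 5*A^6 - 10*A^2 - 10*A^-2 - 5*A^-6 - A^-10.
  A^9 * (d^4) = A^17 + 4*A^13 + 6*A^9 + 4*A^5 + A
  A^7 * (8*d^3 + d^5) = -A^17 - 13*A^13 - 34*A^9 - 34*A^5 - 13*A - A^-3
  A^5 * (28*d^2 + 8*d^4) = 8*A^13 + 60*A^9 + 104*A^5 + 60*A + 8*A^-3
  A^3 * (52*d + 32*d^3) = -32*A^9 - 148*A^5 - 148*A - 32*A^-3
  A^1 * (45 + 77*d^2 + 4*d^4) = 4*A^9 + 93*A^5 + 223*A + 93*A^-3 + 4*A^-7
  A^-1 * (97*d + 29*d^3) = -29*A^5 - 184*A - 184*A^-3 - 29*A^-7
  A^-3 * (80*d^2 + 4*d^4) = 4*A^5 + 96*A + 184*A^-3 + 96*A^-7 + 4*A^-11
  A^-5 * (36*d^3) = -36*A - 108*A^-3 - 108*A^-7 - 36*A^-11
  A^-7 * (9*d^4) = 9*A + 36*A^-3 + 54*A^-7 + 36*A^-11 + 9*A^-15
  A^-9 * (d^5) = -A - 5*A^-3 - 10*A^-7 - 10*A^-11 - 5*A^-15 - A^-19
Summing the groups: <K> = -A^13 + 4*A^9 - 6*A^5 + 7*A - 9*A^-3 + 7*A^-7 - 6*A^-11 + 4*A^-15 - A^-19
Normalise by the writhe: (-A^3)^(-w) = (-A^3)^(1) = -A^3, so f(A) = -A^3 * <K> = A^16 - 4*A^12 + 6*A^8 - 7*A^4 + 9 - 7*A^-4 + 6*A^-8 - 4*A^-12 + A^-16.
Substitute A = t^(-1/4), i.e. A^e → t^(-e/4): V(t) = t^4 - 4*t^3 + 6*t^2 - 7*t + 9 - 7*t^-1 + 6*t^-2 - 4*t^-3 + t^-4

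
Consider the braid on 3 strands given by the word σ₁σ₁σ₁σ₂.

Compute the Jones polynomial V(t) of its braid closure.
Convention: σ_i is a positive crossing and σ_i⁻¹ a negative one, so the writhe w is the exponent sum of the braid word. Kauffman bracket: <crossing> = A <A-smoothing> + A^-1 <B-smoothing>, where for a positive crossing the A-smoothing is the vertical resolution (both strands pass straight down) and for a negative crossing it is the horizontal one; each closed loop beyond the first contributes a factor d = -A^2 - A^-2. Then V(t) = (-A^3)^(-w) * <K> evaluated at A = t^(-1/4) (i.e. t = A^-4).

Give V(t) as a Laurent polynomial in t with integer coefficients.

The presented braid s1 s1 s1 s2 on 3 strands reduces by inverse Markov moves (closure unchanged at each step):
  Destabilize: the word has the form β·s2 where s2 occurs only as the final letter (β ∈ B_2); drop it and the last strand → 2 strands.
Reduced to β = s1 s1 s1 on 2 strands, 3 crossings.
Compute on β:
Braid: s1 s1 s1 on 2 strands, 3 crossings.
Writhe w = (#positive) - (#negative) = 3 - 0 = 3.
Enumerate smoothing states for the bracket polynomial. There are 2^3 = 8 states.
Smooth each crossing (0=||, 1=⌣⌢); contribution A^(Σ sign_k(1-2s_k)) * d^(L-1).
  state 000: A-exp=+3, loops=2, term = A^3 * d^1
  state 001: A-exp=+1, loops=1, term = A^1 * d^0
  state 010: A-exp=+1, loops=1, term = A^1 * d^0
  state 011: A-exp=-1, loops=2, term = A^-1 * d^1
  state 100: A-exp=+1, loops=1, term = A^1 * d^0
  state 101: A-exp=-1, loops=2, term = A^-1 * d^1
  state 110: A-exp=-1, loops=2, term = A^-1 * d^1
  state 111: A-exp=-3, loops=3, term = A^-3 * d^2
Collect the terms by A-exponent (count of states per loop number):
Powers of d = -A^2 - A^-2: d^2 = A^4 + 2 + A^-4.
  A^3 * (d) = -A^5 - A
  A^1 * (3) = 3*A
  A^-1 * (3*d) = -3*A - 3*A^-3
  A^-3 * (d^2) = A + 2*A^-3 + A^-7
Summing the groups: <K> = -A^5 - A^-3 + A^-7
Normalise by the writhe: (-A^3)^(-w) = (-A^3)^(-3) = -A^-9, so f(A) = -A^-9 * <K> = A^-4 + A^-12 - A^-16.
Substitute A = t^(-1/4), i.e. A^e → t^(-e/4): V(t) = -t^4 + t^3 + t

Answer: -t^4 + t^3 + t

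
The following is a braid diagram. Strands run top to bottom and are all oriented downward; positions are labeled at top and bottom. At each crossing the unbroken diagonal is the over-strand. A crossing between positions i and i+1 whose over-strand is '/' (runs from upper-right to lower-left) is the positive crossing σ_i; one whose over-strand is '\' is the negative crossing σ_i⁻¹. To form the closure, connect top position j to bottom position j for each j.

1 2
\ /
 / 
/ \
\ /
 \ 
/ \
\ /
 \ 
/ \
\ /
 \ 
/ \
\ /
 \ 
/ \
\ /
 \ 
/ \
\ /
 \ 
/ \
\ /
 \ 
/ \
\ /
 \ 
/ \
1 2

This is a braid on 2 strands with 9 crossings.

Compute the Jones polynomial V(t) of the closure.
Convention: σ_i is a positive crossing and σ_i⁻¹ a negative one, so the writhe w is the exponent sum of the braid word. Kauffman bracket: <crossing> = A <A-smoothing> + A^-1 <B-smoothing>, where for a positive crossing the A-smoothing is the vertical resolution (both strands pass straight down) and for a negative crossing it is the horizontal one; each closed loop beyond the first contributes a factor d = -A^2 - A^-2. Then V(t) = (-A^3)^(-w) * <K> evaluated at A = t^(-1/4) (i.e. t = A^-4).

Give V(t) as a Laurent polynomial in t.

Reading the diagram top to bottom ('/'-over between positions i,i+1 = s_i, '\'-over = s_i^-1): braid word = s1 s1^-1 s1^-1 s1^-1 s1^-1 s1^-1 s1^-1 s1^-1 s1^-1.
The presented braid s1 s1^-1 s1^-1 s1^-1 s1^-1 s1^-1 s1^-1 s1^-1 s1^-1 on 2 strands reduces by inverse Markov moves (closure unchanged at each step):
  Deconjugate: the word is γ·β·γ⁻¹ with γ = s1 (prefix) and γ⁻¹ = s1^-1 (suffix); strip both.
Reduced to β = s1^-1 s1^-1 s1^-1 s1^-1 s1^-1 s1^-1 s1^-1 on 2 strands, 7 crossings.
Compute on β:
Braid: s1^-1 s1^-1 s1^-1 s1^-1 s1^-1 s1^-1 s1^-1 on 2 strands, 7 crossings.
Writhe w = (#positive) - (#negative) = 0 - 7 = -7.
State-sum expansion of <K>. There are 2^7 = 128 states.
Each crossing splits two ways (0=vertical, 1=horizontal). The state's weight is A^(#A-smoothings - #B-smoothings) * d^(loops - 1).
Tabulate the states by total A-exponent and number of loops L (A-exp: L × count):
  A^7: L=7 ×1
  A^5: L=6 ×7
  A^3: L=5 ×21
  A^1: L=4 ×35
  A^-1: L=3 ×35
  A^-3: L=2 ×21
  A^-5: L=1 ×7
  A^-7: L=2 ×1
Each group contributes A^e * Σ count * d^(L-1):
Powers of d = -A^2 - A^-2: d^2 = A^4 + 2 + A^-4; d^3 = -A^6 - 3*A^2 - 3*A^-2 - A^-6; d^4 = A^8 + 4*A^4 + 6 + 4*A^-4 + A^-8; d^5 = -A^10 - 5*A^6 - 10*A^2 - 10*A^-2 - 5*A^-6 - A^-10; d^6 = A^12 + 6*A^8 + 15*A^4 + 20 + 15*A^-4 + 6*A^-8 + A^-12.
  A^7 * (d^6) = A^19 + 6*A^15 + 15*A^11 + 20*A^7 + 15*A^3 + 6*A^-1 + A^-5
  A^5 * (7*d^5) = -7*A^15 - 35*A^11 - 70*A^7 - 70*A^3 - 35*A^-1 - 7*A^-5
  A^3 * (21*d^4) = 21*A^11 + 84*A^7 + 126*A^3 + 84*A^-1 + 21*A^-5
  A^1 * (35*d^3) = -35*A^7 - 105*A^3 - 105*A^-1 - 35*A^-5
  A^-1 * (35*d^2) = 35*A^3 + 70*A^-1 + 35*A^-5
  A^-3 * (21*d) = -21*A^-1 - 21*A^-5
  A^-5 * (7) = 7*A^-5
  A^-7 * (d) = -A^-5 - A^-9
Summing the groups: <K> = A^19 - A^15 + A^11 - A^7 + A^3 - A^-1 - A^-9
Normalise by the writhe: (-A^3)^(-w) = (-A^3)^(7) = -A^21, so f(A) = -A^21 * <K> = -A^40 + A^36 - A^32 + A^28 - A^24 + A^20 + A^12.
Substitute A = t^(-1/4), i.e. A^e → t^(-e/4): V(t) = t^-3 + t^-5 - t^-6 + t^-7 - t^-8 + t^-9 - t^-10

Answer: t^-3 + t^-5 - t^-6 + t^-7 - t^-8 + t^-9 - t^-10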